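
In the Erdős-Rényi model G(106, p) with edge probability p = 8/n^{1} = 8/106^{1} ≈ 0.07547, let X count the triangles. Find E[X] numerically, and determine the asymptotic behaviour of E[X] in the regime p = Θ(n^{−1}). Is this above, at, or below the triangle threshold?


Number of potential triangles: C(106, 3) = 192920.
Each occurs with probability p³ ≈ (0.07547)³ ≈ 4.298851e-04.
By linearity: E[X] = C(106, 3)·p³ ≈ 192920 · 4.298851e-04 ≈ 82.9334.
Here α = 1, so p = 8/n is exactly at the triangle threshold p ~ 1/n. Asymptotically E[X] → c³/6 = 8³/6 = 256/3 ≈ 85.3333, a bounded constant. In this regime the triangle count is asymptotically Poisson(c³/6).

E[X] ≈ 82.9334; in regime p = Θ(1/n^{1}) E[X] stays bounded (at the triangle threshold p ~ 1/n).


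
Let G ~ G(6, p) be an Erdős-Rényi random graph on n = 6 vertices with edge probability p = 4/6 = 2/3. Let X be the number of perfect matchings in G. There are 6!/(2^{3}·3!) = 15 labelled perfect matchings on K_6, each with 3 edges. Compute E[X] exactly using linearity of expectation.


K_6 has 6!/(2^{3}·3!) = 15 labelled perfect matchings.
For each such perfect matching H, let X_H = 1 if all 3 edges of H are present in G. Then P[X_H = 1] = p^{3} = (2/3)^{3} = 8/27.
Summing the indicators: E[X] = Σ_H E[X_H] = 15 · p^{3} = 15 · 8/27 = 40/9.
Numerically: E[X] ≈ 4.44.

E[X] = 15 · (2/3)^{3} = 40/9 ≈ 4.44.


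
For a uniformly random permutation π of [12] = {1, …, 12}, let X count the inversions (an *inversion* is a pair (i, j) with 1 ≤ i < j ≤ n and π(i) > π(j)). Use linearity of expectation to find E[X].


Write X = Σ X_I over the C(12, 2) = 66 pairs i < j, with X_I the indicator of one inversion.
There are 66 indicators.
For each fixed pair i < j, the values π(i) and π(j) are two distinct elements of {1, …, 12} in uniformly random order; by symmetry P[π(i) > π(j)] = 1/2.
By linearity: E[X] = 66 · (1/2) = C(12, 2) · (1/2) = 66/2 = 33 ≈ 33.000.

E[X] = 33 = 33.000.


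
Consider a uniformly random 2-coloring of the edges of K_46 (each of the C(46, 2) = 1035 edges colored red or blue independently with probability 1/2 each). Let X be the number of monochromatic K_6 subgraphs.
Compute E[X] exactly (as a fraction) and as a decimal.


Let X = Σ_S X_S over the C(46, 6) = 9366819 subsets S of size 6, where X_S = 1 if the K_6 on S is monochromatic.
For a fixed S, the K_6 on S has C(6, 2) = 15 edges. P[all 15 edges red] = (1/2)^15, and likewise for blue, so P[monochromatic] = 2·(1/2)^15 = 2^{1 − 15} = 1/16384.
By linearity: E[X] = C(46, 6) · 2^{1 − 15} = 9366819 · 1/16384 = 9366819/16384.
Numerically: E[X] ≈ 571.705.

E[X] = C(46,6)·2^(1−C(6,2)) = 9366819/16384 ≈ 571.705.


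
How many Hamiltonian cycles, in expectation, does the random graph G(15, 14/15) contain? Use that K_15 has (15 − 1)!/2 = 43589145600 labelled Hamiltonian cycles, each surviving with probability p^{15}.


K_15 has (15 − 1)!/2 = 43589145600 labelled Hamiltonian cycles.
For each such Hamiltonian cycle H, let X_H = 1 if all 15 edges of H are present in G. Then P[X_H = 1] = p^{15} = (14/15)^{15} = 155568095557812224/437893890380859375.
By linearity: E[X] = Σ_H E[X_H] = 43589145600 · p^{15} = 43589145600 · 155568095557812224/437893890380859375 = 1116227221067356419653632/72081298828125.
Numerically: E[X] ≈ 1.549e+10.

E[X] = 43589145600 · (14/15)^{15} = 1116227221067356419653632/72081298828125 ≈ 1.549e+10.


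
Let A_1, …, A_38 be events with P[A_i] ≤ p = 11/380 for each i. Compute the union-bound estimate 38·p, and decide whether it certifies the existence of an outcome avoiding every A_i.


Union bound: P[∪_{i=1}^{38} A_i] ≤ Σ_i P[A_i] ≤ 38·p = 38·(11/380) = 11/10.
Numerically: 11/10 ≈ 1.1000000.
Is 11/10 < 1? NO.
Since the bound 11/10 is ≥ 1, the union bound is uninformative here; it does NOT by itself certify existence.

38·p = 11/10 ≈ 1.1000000; existence NOT certified by the union bound.


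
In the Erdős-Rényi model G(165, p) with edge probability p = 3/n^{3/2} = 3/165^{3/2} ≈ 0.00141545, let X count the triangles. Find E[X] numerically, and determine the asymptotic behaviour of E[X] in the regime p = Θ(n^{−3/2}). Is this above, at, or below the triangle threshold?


Number of potential triangles: C(165, 3) = 735130.
Each occurs with probability p³ ≈ (0.00141545)³ ≈ 2.83586802e-09.
By linearity: E[X] = C(165, 3)·p³ ≈ 735130 · 2.83586802e-09 ≈ 0.002085.
Since α = 3/2 > 1, p = c/n^{3/2} = o(1/n) is below the triangle threshold p ~ 1/n. Asymptotically E[X] ~ (c³/6)·n^{3(1−α)} = (3³/6)·n^{-1.5} → 0, so by Markov's inequality G has no triangles w.h.p.

E[X] ≈ 0.002085; in regime p = Θ(1/n^{3/2}) E[X] tends to 0 (below the triangle threshold p ~ 1/n).


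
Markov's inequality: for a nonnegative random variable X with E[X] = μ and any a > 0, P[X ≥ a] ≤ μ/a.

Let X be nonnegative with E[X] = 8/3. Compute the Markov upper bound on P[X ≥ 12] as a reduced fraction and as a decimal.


μ = E[X] = 8/3, a = 12.
Markov: P[X ≥ 12] ≤ μ/a = (8/3)/12 = 2/9.
Numerically: ≈ 0.22222.
(Since a = 12 > μ = 2.66667, the bound 2/9 is < 1 and informative.)

P[X ≥ 12] ≤ 2/9 ≈ 0.22222.


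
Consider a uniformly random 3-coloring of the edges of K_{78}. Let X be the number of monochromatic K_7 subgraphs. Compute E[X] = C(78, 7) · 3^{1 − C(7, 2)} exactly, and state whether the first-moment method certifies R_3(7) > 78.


E[X] = C(78, 7) · 3^{1 − 21} = 2641902120 · 3^{−20} = 2641902120/3486784401.
As a reduced fraction: E[X] = 293544680/387420489 ≈ 0.758.
Is E[X] < 1? YES.
Since E[X] < 1, there exists a 3-coloring of K_{78} with no monochromatic K_7; hence R_3(7) > 78.

E[X] = 293544680/387420489 ≈ 0.758; E[X] < 1, so R_3(7) > 78.


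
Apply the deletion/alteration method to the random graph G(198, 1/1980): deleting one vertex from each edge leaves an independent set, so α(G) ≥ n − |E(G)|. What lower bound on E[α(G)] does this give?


E[|E(G)|] = C(198, 2)·p = 19503 · (1/1980) = 197/20.
E[α(G)] ≥ n − E[|E(G)|] = 198 − 197/20 = 3763/20.
Numerically: ≈ 188.15000.
(This is only a lower bound; the true E[α(G)] may be larger.)

E[α(G)] ≥ 3763/20 ≈ 188.15000.


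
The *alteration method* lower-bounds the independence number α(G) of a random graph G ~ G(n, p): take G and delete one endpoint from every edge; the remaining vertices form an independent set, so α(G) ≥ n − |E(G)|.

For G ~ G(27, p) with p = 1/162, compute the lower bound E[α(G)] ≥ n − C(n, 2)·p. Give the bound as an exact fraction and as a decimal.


E[|E(G)|] = C(27, 2)·p = 351 · (1/162) = 13/6.
E[α(G)] ≥ n − E[|E(G)|] = 27 − 13/6 = 149/6.
Numerically: ≈ 24.833333.
(This is only a lower bound; the true E[α(G)] may be larger.)

E[α(G)] ≥ 149/6 ≈ 24.833333.


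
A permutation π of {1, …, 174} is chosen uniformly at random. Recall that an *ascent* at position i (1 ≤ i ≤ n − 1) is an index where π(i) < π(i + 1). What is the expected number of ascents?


Write X = Σ X_I over i = 1, …, 173, with X_I the indicator of one ascent.
There are 173 indicators.
For each fixed i, the pair (π(i), π(i+1)) is a uniformly random ordered pair of distinct values from {1, …, 174}; by symmetry P[π(i) < π(i+1)] = 1/2.
By linearity: E[X] = 173 · (1/2) = (174 − 1) · (1/2) = 173/2 ≈ 86.5000.

E[X] = 173/2 = 86.5000.


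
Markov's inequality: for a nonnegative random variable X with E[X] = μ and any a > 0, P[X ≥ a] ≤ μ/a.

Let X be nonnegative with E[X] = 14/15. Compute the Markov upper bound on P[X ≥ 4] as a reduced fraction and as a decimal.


μ = E[X] = 14/15, a = 4.
Markov: P[X ≥ 4] ≤ μ/a = (14/15)/4 = 7/30.
Numerically: ≈ 0.233.
(Since a = 4 > μ = 0.933, the bound 7/30 is < 1 and informative.)

P[X ≥ 4] ≤ 7/30 ≈ 0.233.


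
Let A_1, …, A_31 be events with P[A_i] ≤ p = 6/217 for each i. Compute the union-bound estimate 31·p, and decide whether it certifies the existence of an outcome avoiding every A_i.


Union bound: P[∪_{i=1}^{31} A_i] ≤ Σ_i P[A_i] ≤ 31·p = 31·(6/217) = 6/7.
Numerically: 6/7 ≈ 0.85714.
Is 6/7 < 1? YES.
Since P[∪ A_i] ≤ 6/7 < 1, the complement has P[∩ A_i^c] ≥ 1 − 6/7 = 1/7 > 0, so some outcome avoids every A_i.

31·p = 6/7 ≈ 0.85714; existence CERTIFIED by the union bound.


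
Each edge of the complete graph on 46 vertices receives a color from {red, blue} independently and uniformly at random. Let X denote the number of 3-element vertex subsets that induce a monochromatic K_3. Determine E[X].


Let X = Σ_S X_S over the C(46, 3) = 15180 subsets S of size 3, where X_S = 1 if the K_3 on S is monochromatic.
For a fixed S, the K_3 on S has C(3, 2) = 3 edges. P[all 3 edges red] = (1/2)^3, and likewise for blue, so P[monochromatic] = 2·(1/2)^3 = 2^{1 − 3} = 1/4.
By linearity: E[X] = C(46, 3) · 2^{1 − 3} = 15180 · 1/4 = 3795.
Numerically: E[X] ≈ 3795.000.

E[X] = C(46,3)·2^(1−C(3,2)) = 3795 ≈ 3795.000.


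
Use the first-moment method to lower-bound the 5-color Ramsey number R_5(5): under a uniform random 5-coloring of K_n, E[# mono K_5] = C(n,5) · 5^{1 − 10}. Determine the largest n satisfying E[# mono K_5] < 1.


We need C(n, 5) · 5^{1 − 10} < 1, i.e. C(n, 5) < 5^{10 − 1} = 1953125.
Check values of n near the boundary:
  n = 45: C(45, 5) = 1221759; 1221759 < 1953125? YES
  n = 46: C(46, 5) = 1370754; 1370754 < 1953125? YES
  n = 47: C(47, 5) = 1533939; 1533939 < 1953125? YES
  n = 48: C(48, 5) = 1712304; 1712304 < 1953125? YES
  n = 49: C(49, 5) = 1906884; 1906884 < 1953125? YES
  n = 50: C(50, 5) = 2118760; 2118760 < 1953125? NO
  n = 51: C(51, 5) = 2349060; 2349060 < 1953125? NO
The largest n with C(n, 5) < 1953125 is n = 49 (where E[X] = 1906884/1953125 ≈ 0.9763). Hence R_5(5) > 49, i.e. R_5(5) ≥ 50.

Largest n = 49; hence R_5(5) > 49.


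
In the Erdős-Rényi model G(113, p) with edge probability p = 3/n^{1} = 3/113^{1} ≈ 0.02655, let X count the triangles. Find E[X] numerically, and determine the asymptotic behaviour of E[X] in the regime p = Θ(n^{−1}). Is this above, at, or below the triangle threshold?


Number of potential triangles: C(113, 3) = 234136.
Each occurs with probability p³ ≈ (0.02655)³ ≈ 1.871235e-05.
By linearity: E[X] = C(113, 3)·p³ ≈ 234136 · 1.871235e-05 ≈ 4.3812.
Here α = 1, so p = 3/n is exactly at the triangle threshold p ~ 1/n. Asymptotically E[X] → c³/6 = 3³/6 = 9/2 ≈ 4.5000, a bounded constant. In this regime the triangle count is asymptotically Poisson(c³/6).

E[X] ≈ 4.3812; in regime p = Θ(1/n^{1}) E[X] stays bounded (at the triangle threshold p ~ 1/n).


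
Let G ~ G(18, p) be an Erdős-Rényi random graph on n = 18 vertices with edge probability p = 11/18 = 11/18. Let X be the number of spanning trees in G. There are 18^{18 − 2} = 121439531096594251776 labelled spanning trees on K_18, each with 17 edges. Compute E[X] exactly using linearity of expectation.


K_18 has 18^{18 − 2} = 121439531096594251776 labelled spanning trees.
For each such spanning tree H, let X_H = 1 if all 17 edges of H are present in G. Then P[X_H = 1] = p^{17} = (11/18)^{17} = 505447028499293771/2185911559738696531968.
By linearity: E[X] = Σ_H E[X_H] = 121439531096594251776 · p^{17} = 121439531096594251776 · 505447028499293771/2185911559738696531968 = 505447028499293771/18.
Numerically: E[X] ≈ 2.81e+16.

E[X] = 121439531096594251776 · (11/18)^{17} = 505447028499293771/18 ≈ 2.81e+16.


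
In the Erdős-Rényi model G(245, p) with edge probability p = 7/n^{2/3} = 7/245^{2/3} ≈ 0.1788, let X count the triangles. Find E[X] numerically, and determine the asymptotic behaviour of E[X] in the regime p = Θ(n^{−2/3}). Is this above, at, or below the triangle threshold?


Number of potential triangles: C(245, 3) = 2421090.
Each occurs with probability p³ ≈ (0.1788)³ ≈ 5.714286e-03.
By linearity: E[X] = C(245, 3)·p³ ≈ 2421090 · 5.714286e-03 ≈ 13834.8000.
Since α = 2/3 < 1, p = c/n^{2/3} ≫ 1/n is above the triangle threshold p ~ 1/n. Asymptotically E[X] ~ (c³/6)·n^{3(1−α)} = (7³/6)·n^{1} → ∞; triangles are abundant w.h.p.

E[X] ≈ 13834.8000; in regime p = Θ(1/n^{2/3}) E[X] diverges (above the triangle threshold p ~ 1/n).


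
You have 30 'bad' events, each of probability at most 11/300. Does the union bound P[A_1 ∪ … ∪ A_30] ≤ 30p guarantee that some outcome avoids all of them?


Union bound: P[∪_{i=1}^{30} A_i] ≤ Σ_i P[A_i] ≤ 30·p = 30·(11/300) = 11/10.
Numerically: 11/10 ≈ 1.1000000.
Is 11/10 < 1? NO.
Since the bound 11/10 is ≥ 1, the union bound is uninformative here; it does NOT by itself certify existence.

30·p = 11/10 ≈ 1.1000000; existence NOT certified by the union bound.


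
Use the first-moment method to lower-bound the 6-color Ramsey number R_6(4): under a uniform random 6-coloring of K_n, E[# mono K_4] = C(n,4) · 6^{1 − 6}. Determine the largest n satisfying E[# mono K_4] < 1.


We need C(n, 4) · 6^{1 − 6} < 1, i.e. C(n, 4) < 6^{6 − 1} = 7776.
Check values of n near the boundary:
  n = 17: C(17, 4) = 2380; 2380 < 7776? YES
  n = 18: C(18, 4) = 3060; 3060 < 7776? YES
  n = 19: C(19, 4) = 3876; 3876 < 7776? YES
  n = 20: C(20, 4) = 4845; 4845 < 7776? YES
  n = 21: C(21, 4) = 5985; 5985 < 7776? YES
  n = 22: C(22, 4) = 7315; 7315 < 7776? YES
  n = 23: C(23, 4) = 8855; 8855 < 7776? NO
  n = 24: C(24, 4) = 10626; 10626 < 7776? NO
The largest n with C(n, 4) < 7776 is n = 22 (where E[X] = 7315/7776 ≈ 0.9407150). Hence R_6(4) > 22, i.e. R_6(4) ≥ 23.

Largest n = 22; hence R_6(4) > 22.


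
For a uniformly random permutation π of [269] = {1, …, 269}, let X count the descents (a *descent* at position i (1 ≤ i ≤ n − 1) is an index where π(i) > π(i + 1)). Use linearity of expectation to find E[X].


Write X = Σ X_I over i = 1, …, 268, with X_I the indicator of one descent.
There are 268 indicators.
For each fixed i, the pair (π(i), π(i+1)) is a uniformly random ordered pair of distinct values from {1, …, 269}; by symmetry P[π(i) > π(i+1)] = 1/2.
By linearity: E[X] = 268 · (1/2) = (269 − 1) · (1/2) = 134 ≈ 134.000000.

E[X] = 134 = 134.000000.


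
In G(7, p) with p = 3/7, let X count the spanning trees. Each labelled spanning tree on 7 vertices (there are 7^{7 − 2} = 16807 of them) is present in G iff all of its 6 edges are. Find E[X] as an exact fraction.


K_7 has 7^{7 − 2} = 16807 labelled spanning trees.
For each such spanning tree H, let X_H = 1 if all 6 edges of H are present in G. Then P[X_H = 1] = p^{6} = (3/7)^{6} = 729/117649.
Summing the indicators: E[X] = Σ_H E[X_H] = 16807 · p^{6} = 16807 · 729/117649 = 729/7.
Numerically: E[X] ≈ 104.1.

E[X] = 16807 · (3/7)^{6} = 729/7 ≈ 104.1.


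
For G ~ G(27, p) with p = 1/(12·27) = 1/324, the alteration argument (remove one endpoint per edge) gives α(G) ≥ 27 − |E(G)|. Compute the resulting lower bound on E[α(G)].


E[|E(G)|] = C(27, 2)·p = 351 · (1/324) = 13/12.
E[α(G)] ≥ n − E[|E(G)|] = 27 − 13/12 = 311/12.
Numerically: ≈ 25.9167.
(This is only a lower bound; the true E[α(G)] may be larger.)

E[α(G)] ≥ 311/12 ≈ 25.9167.


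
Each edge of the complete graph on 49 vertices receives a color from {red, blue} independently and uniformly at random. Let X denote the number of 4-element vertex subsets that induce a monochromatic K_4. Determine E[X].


Let X = Σ_S X_S over the C(49, 4) = 211876 subsets S of size 4, where X_S = 1 if the K_4 on S is monochromatic.
For a fixed S, the K_4 on S has C(4, 2) = 6 edges. P[all 6 edges red] = (1/2)^6, and likewise for blue, so P[monochromatic] = 2·(1/2)^6 = 2^{1 − 6} = 1/32.
By linearity of expectation: E[X] = C(49, 4) · 2^{1 − 6} = 211876 · 1/32 = 52969/8.
Numerically: E[X] ≈ 6621.125.

E[X] = C(49,4)·2^(1−C(4,2)) = 52969/8 ≈ 6621.125.


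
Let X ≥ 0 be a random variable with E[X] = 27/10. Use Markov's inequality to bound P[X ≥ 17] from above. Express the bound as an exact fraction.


μ = E[X] = 27/10, a = 17.
Markov: P[X ≥ 17] ≤ μ/a = (27/10)/17 = 27/170.
Numerically: ≈ 0.1588.
(Since a = 17 > μ = 2.7000, the bound 27/170 is < 1 and informative.)

P[X ≥ 17] ≤ 27/170 ≈ 0.1588.


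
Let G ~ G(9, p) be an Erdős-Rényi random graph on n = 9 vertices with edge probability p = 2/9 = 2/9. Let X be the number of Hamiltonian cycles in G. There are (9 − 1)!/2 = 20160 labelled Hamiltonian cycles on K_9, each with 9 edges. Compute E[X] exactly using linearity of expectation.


K_9 has (9 − 1)!/2 = 20160 labelled Hamiltonian cycles.
For each such Hamiltonian cycle H, let X_H = 1 if all 9 edges of H are present in G. Then P[X_H = 1] = p^{9} = (2/9)^{9} = 512/387420489.
By linearity of expectation: E[X] = Σ_H E[X_H] = 20160 · p^{9} = 20160 · 512/387420489 = 1146880/43046721.
Numerically: E[X] ≈ 0.02664.

E[X] = 20160 · (2/9)^{9} = 1146880/43046721 ≈ 0.02664.


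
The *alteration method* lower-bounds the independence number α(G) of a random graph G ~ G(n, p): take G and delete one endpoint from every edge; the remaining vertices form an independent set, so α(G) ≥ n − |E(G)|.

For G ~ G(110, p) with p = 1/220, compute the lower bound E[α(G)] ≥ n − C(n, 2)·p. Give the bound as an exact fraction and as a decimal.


E[|E(G)|] = C(110, 2)·p = 5995 · (1/220) = 109/4.
E[α(G)] ≥ n − E[|E(G)|] = 110 − 109/4 = 331/4.
Numerically: ≈ 82.75000.
(This is only a lower bound; the true E[α(G)] may be larger.)

E[α(G)] ≥ 331/4 ≈ 82.75000.


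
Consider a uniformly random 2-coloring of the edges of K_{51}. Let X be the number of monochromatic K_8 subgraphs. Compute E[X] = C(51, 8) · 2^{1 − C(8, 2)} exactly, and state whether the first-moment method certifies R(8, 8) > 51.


E[X] = C(51, 8) · 2^{1 − 28} = 636763050 · 2^{−27} = 636763050/134217728.
As a reduced fraction: E[X] = 318381525/67108864 ≈ 4.7442544.
Is E[X] < 1? NO.
Since E[X] ≥ 1, the first-moment bound is inconclusive at n = 51; it does NOT by itself certify R(8, 8) > 51.

E[X] = 318381525/67108864 ≈ 4.7442544; E[X] ≥ 1; first-moment method inconclusive here.


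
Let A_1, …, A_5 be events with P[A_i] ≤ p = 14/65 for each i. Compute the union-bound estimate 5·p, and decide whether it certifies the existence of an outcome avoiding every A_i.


Union bound: P[∪_{i=1}^{5} A_i] ≤ Σ_i P[A_i] ≤ 5·p = 5·(14/65) = 14/13.
Numerically: 14/13 ≈ 1.0769.
Is 14/13 < 1? NO.
Since the bound 14/13 is ≥ 1, the union bound is uninformative here; it does NOT by itself certify existence.

5·p = 14/13 ≈ 1.0769; existence NOT certified by the union bound.


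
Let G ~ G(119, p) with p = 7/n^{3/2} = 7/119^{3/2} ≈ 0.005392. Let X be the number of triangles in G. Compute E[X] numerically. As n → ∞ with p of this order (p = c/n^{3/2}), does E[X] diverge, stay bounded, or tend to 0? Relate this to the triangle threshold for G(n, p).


Number of potential triangles: C(119, 3) = 273819.
Each occurs with probability p³ ≈ (0.005392)³ ≈ 1.567952e-07.
By linearity: E[X] = C(119, 3)·p³ ≈ 273819 · 1.567952e-07 ≈ 0.0429.
Since α = 3/2 > 1, p = c/n^{3/2} = o(1/n) is below the triangle threshold p ~ 1/n. Asymptotically E[X] ~ (c³/6)·n^{3(1−α)} = (7³/6)·n^{-1.5} → 0, so by Markov's inequality G has no triangles w.h.p.

E[X] ≈ 0.0429; in regime p = Θ(1/n^{3/2}) E[X] tends to 0 (below the triangle threshold p ~ 1/n).


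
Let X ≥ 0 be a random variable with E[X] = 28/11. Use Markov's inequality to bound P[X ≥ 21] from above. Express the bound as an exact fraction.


μ = E[X] = 28/11, a = 21.
Markov: P[X ≥ 21] ≤ μ/a = (28/11)/21 = 4/33.
Numerically: ≈ 0.121212.
(Since a = 21 > μ = 2.545455, the bound 4/33 is < 1 and informative.)

P[X ≥ 21] ≤ 4/33 ≈ 0.121212.


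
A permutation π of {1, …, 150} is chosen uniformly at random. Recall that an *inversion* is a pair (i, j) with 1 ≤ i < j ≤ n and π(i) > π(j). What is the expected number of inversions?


Write X = Σ X_I over the C(150, 2) = 11175 pairs i < j, with X_I the indicator of one inversion.
There are 11175 indicators.
For each fixed pair i < j, the values π(i) and π(j) are two distinct elements of {1, …, 150} in uniformly random order; by symmetry P[π(i) > π(j)] = 1/2.
By linearity: E[X] = 11175 · (1/2) = C(150, 2) · (1/2) = 11175/2 = 11175/2 ≈ 5587.500000.

E[X] = 11175/2 = 5587.500000.


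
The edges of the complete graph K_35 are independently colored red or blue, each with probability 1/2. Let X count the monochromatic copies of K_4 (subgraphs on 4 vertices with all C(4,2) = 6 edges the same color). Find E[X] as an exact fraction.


Let X = Σ_S X_S over the C(35, 4) = 52360 subsets S of size 4, where X_S = 1 if the K_4 on S is monochromatic.
For a fixed S, the K_4 on S has C(4, 2) = 6 edges. P[all 6 edges red] = (1/2)^6, and likewise for blue, so P[monochromatic] = 2·(1/2)^6 = 2^{1 − 6} = 1/32.
By linearity of expectation: E[X] = C(35, 4) · 2^{1 − 6} = 52360 · 1/32 = 6545/4.
Numerically: E[X] ≈ 1636.25000.

E[X] = C(35,4)·2^(1−C(4,2)) = 6545/4 ≈ 1636.25000.


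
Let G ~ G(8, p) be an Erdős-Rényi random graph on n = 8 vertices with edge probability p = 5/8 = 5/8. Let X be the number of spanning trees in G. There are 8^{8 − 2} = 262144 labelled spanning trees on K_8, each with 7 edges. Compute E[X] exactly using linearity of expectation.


K_8 has 8^{8 − 2} = 262144 labelled spanning trees.
For each such spanning tree H, let X_H = 1 if all 7 edges of H are present in G. Then P[X_H = 1] = p^{7} = (5/8)^{7} = 78125/2097152.
Summing the indicators: E[X] = Σ_H E[X_H] = 262144 · p^{7} = 262144 · 78125/2097152 = 78125/8.
Numerically: E[X] ≈ 9.77e+03.

E[X] = 262144 · (5/8)^{7} = 78125/8 ≈ 9.77e+03.


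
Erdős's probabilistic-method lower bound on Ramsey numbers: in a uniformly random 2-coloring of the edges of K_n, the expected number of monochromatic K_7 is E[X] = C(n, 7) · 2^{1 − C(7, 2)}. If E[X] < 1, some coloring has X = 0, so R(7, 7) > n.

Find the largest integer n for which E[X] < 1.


We need C(n, 7) · 2^{1 − 21} < 1, i.e. C(n, 7) < 2^{21 − 1} = 1048576.
Check values of n near the boundary:
  n = 23: C(23, 7) = 245157; 245157 < 1048576? YES
  n = 24: C(24, 7) = 346104; 346104 < 1048576? YES
  n = 25: C(25, 7) = 480700; 480700 < 1048576? YES
  n = 26: C(26, 7) = 657800; 657800 < 1048576? YES
  n = 27: C(27, 7) = 888030; 888030 < 1048576? YES
  n = 28: C(28, 7) = 1184040; 1184040 < 1048576? NO
  n = 29: C(29, 7) = 1560780; 1560780 < 1048576? NO
The largest n with C(n, 7) < 1048576 is n = 27 (where E[X] = 444015/524288 ≈ 0.846891). Hence R(7, 7) > 27, i.e. R(7, 7) ≥ 28.

Largest n = 27; hence R(7, 7) > 27.


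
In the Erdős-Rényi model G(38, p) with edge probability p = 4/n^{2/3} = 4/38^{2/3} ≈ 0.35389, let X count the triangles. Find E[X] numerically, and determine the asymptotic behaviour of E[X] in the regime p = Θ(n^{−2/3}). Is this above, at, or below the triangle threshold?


Number of potential triangles: C(38, 3) = 8436.
Each occurs with probability p³ ≈ (0.35389)³ ≈ 4.4321330e-02.
By linearity: E[X] = C(38, 3)·p³ ≈ 8436 · 4.4321330e-02 ≈ 373.89474.
Since α = 2/3 < 1, p = c/n^{2/3} ≫ 1/n is above the triangle threshold p ~ 1/n. Asymptotically E[X] ~ (c³/6)·n^{3(1−α)} = (4³/6)·n^{1} → ∞; triangles are abundant w.h.p.

E[X] ≈ 373.89474; in regime p = Θ(1/n^{2/3}) E[X] diverges (above the triangle threshold p ~ 1/n).


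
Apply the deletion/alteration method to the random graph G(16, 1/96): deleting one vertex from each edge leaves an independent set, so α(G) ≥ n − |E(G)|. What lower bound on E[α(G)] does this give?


E[|E(G)|] = C(16, 2)·p = 120 · (1/96) = 5/4.
E[α(G)] ≥ n − E[|E(G)|] = 16 − 5/4 = 59/4.
Numerically: ≈ 14.7500.
(This is only a lower bound; the true E[α(G)] may be larger.)

E[α(G)] ≥ 59/4 ≈ 14.7500.


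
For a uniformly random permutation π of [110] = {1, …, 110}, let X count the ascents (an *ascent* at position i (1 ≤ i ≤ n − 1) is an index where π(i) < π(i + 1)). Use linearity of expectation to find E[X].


Write X = Σ X_I over i = 1, …, 109, with X_I the indicator of one ascent.
There are 109 indicators.
For each fixed i, the pair (π(i), π(i+1)) is a uniformly random ordered pair of distinct values from {1, …, 110}; by symmetry P[π(i) < π(i+1)] = 1/2.
By linearity: E[X] = 109 · (1/2) = (110 − 1) · (1/2) = 109/2 ≈ 54.50000.

E[X] = 109/2 = 54.50000.


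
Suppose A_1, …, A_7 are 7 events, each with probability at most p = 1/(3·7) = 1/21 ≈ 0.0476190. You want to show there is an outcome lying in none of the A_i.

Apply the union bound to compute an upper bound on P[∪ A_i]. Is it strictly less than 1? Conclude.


Union bound: P[∪_{i=1}^{7} A_i] ≤ Σ_i P[A_i] ≤ 7·p = 7·(1/21) = 1/3.
Numerically: 1/3 ≈ 0.3333333.
Is 1/3 < 1? YES.
Since P[∪ A_i] ≤ 1/3 < 1, the complement has P[∩ A_i^c] ≥ 1 − 1/3 = 2/3 > 0, so some outcome avoids every A_i.

7·p = 1/3 ≈ 0.3333333; existence CERTIFIED by the union bound.


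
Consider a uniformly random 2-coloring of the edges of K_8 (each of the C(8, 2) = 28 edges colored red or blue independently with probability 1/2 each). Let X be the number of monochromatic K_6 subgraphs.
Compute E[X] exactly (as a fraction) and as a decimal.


Let X = Σ_S X_S over the C(8, 6) = 28 subsets S of size 6, where X_S = 1 if the K_6 on S is monochromatic.
For a fixed S, the K_6 on S has C(6, 2) = 15 edges. P[all 15 edges red] = (1/2)^15, and likewise for blue, so P[monochromatic] = 2·(1/2)^15 = 2^{1 − 15} = 1/16384.
By linearity: E[X] = C(8, 6) · 2^{1 − 15} = 28 · 1/16384 = 7/4096.
Numerically: E[X] ≈ 0.002.

E[X] = C(8,6)·2^(1−C(6,2)) = 7/4096 ≈ 0.002.


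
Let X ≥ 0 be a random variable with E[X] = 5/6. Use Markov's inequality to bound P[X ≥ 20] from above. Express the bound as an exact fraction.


μ = E[X] = 5/6, a = 20.
Markov: P[X ≥ 20] ≤ μ/a = (5/6)/20 = 1/24.
Numerically: ≈ 0.042.
(Since a = 20 > μ = 0.833, the bound 1/24 is < 1 and informative.)

P[X ≥ 20] ≤ 1/24 ≈ 0.042.


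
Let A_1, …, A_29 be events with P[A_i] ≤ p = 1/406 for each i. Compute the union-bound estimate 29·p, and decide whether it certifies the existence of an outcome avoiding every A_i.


Union bound: P[∪_{i=1}^{29} A_i] ≤ Σ_i P[A_i] ≤ 29·p = 29·(1/406) = 1/14.
Numerically: 1/14 ≈ 0.071429.
Is 1/14 < 1? YES.
Since P[∪ A_i] ≤ 1/14 < 1, the complement has P[∩ A_i^c] ≥ 1 − 1/14 = 13/14 > 0, so some outcome avoids every A_i.

29·p = 1/14 ≈ 0.071429; existence CERTIFIED by the union bound.


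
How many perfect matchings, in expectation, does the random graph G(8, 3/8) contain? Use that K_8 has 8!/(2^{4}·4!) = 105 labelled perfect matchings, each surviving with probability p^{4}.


K_8 has 8!/(2^{4}·4!) = 105 labelled perfect matchings.
For each such perfect matching H, let X_H = 1 if all 4 edges of H are present in G. Then P[X_H = 1] = p^{4} = (3/8)^{4} = 81/4096.
Summing the indicators: E[X] = Σ_H E[X_H] = 105 · p^{4} = 105 · 81/4096 = 8505/4096.
Numerically: E[X] ≈ 2.07642.

E[X] = 105 · (3/8)^{4} = 8505/4096 ≈ 2.07642.


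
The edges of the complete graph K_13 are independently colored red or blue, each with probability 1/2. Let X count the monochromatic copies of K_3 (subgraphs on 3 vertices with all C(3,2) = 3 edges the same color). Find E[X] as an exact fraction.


Let X = Σ_S X_S over the C(13, 3) = 286 subsets S of size 3, where X_S = 1 if the K_3 on S is monochromatic.
For a fixed S, the K_3 on S has C(3, 2) = 3 edges. P[all 3 edges red] = (1/2)^3, and likewise for blue, so P[monochromatic] = 2·(1/2)^3 = 2^{1 − 3} = 1/4.
By linearity of expectation: E[X] = C(13, 3) · 2^{1 − 3} = 286 · 1/4 = 143/2.
Numerically: E[X] ≈ 71.5000.

E[X] = C(13,3)·2^(1−C(3,2)) = 143/2 ≈ 71.5000.


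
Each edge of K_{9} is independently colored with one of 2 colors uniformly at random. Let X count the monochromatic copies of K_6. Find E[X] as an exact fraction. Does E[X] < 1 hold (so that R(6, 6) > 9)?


E[X] = C(9, 6) · 2^{1 − 15} = 84 · 2^{−14} = 84/16384.
As a reduced fraction: E[X] = 21/4096 ≈ 0.0051.
Is E[X] < 1? YES.
Since E[X] < 1, there exists a 2-coloring of K_{9} with no monochromatic K_6; hence R(6, 6) > 9.

E[X] = 21/4096 ≈ 0.0051; E[X] < 1, so R(6, 6) > 9.


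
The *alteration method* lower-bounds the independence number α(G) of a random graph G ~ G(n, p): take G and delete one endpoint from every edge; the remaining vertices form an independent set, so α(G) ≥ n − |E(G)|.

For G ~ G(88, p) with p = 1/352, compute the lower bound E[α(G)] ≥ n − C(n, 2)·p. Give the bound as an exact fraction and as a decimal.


E[|E(G)|] = C(88, 2)·p = 3828 · (1/352) = 87/8.
E[α(G)] ≥ n − E[|E(G)|] = 88 − 87/8 = 617/8.
Numerically: ≈ 77.125.
(This is only a lower bound; the true E[α(G)] may be larger.)

E[α(G)] ≥ 617/8 ≈ 77.125.


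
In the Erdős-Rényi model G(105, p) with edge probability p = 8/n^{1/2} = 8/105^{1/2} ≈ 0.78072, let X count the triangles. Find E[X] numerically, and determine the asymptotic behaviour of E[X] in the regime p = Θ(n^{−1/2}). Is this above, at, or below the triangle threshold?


Number of potential triangles: C(105, 3) = 187460.
Each occurs with probability p³ ≈ (0.78072)³ ≈ 4.75867464e-01.
By linearity: E[X] = C(105, 3)·p³ ≈ 187460 · 4.75867464e-01 ≈ 89206.114828.
Since α = 1/2 < 1, p = c/n^{1/2} ≫ 1/n is above the triangle threshold p ~ 1/n. Asymptotically E[X] ~ (c³/6)·n^{3(1−α)} = (8³/6)·n^{1.5} → ∞; triangles are abundant w.h.p.

E[X] ≈ 89206.114828; in regime p = Θ(1/n^{1/2}) E[X] diverges (above the triangle threshold p ~ 1/n).


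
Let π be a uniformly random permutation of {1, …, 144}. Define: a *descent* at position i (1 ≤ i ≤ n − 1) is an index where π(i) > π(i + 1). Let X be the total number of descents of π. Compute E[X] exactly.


Write X = Σ X_I over i = 1, …, 143, with X_I the indicator of one descent.
There are 143 indicators.
For each fixed i, the pair (π(i), π(i+1)) is a uniformly random ordered pair of distinct values from {1, …, 144}; by symmetry P[π(i) > π(i+1)] = 1/2.
By linearity: E[X] = 143 · (1/2) = (144 − 1) · (1/2) = 143/2 ≈ 71.50000.

E[X] = 143/2 = 71.50000.


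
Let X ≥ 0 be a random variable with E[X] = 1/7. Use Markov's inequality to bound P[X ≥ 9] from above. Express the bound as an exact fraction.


μ = E[X] = 1/7, a = 9.
Markov: P[X ≥ 9] ≤ μ/a = (1/7)/9 = 1/63.
Numerically: ≈ 0.015873.
(Since a = 9 > μ = 0.142857, the bound 1/63 is < 1 and informative.)

P[X ≥ 9] ≤ 1/63 ≈ 0.015873.


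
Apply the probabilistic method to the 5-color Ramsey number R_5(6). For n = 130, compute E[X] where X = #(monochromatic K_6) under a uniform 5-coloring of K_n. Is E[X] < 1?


E[X] = C(130, 6) · 5^{1 − 15} = 5963412000 · 5^{−14} = 5963412000/6103515625.
As a reduced fraction: E[X] = 47707296/48828125 ≈ 0.9770454.
Is E[X] < 1? YES.
Since E[X] < 1, there exists a 5-coloring of K_{130} with no monochromatic K_6; hence R_5(6) > 130.

E[X] = 47707296/48828125 ≈ 0.9770454; E[X] < 1, so R_5(6) > 130.


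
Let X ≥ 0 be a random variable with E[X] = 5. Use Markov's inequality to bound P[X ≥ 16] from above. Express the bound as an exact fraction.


μ = E[X] = 5, a = 16.
Markov: P[X ≥ 16] ≤ μ/a = (5)/16 = 5/16.
Numerically: ≈ 0.31250.
(Since a = 16 > μ = 5.00000, the bound 5/16 is < 1 and informative.)

P[X ≥ 16] ≤ 5/16 ≈ 0.31250.


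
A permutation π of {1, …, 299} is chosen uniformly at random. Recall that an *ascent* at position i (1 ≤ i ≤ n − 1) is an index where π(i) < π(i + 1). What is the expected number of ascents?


Write X = Σ X_I over i = 1, …, 298, with X_I the indicator of one ascent.
There are 298 indicators.
For each fixed i, the pair (π(i), π(i+1)) is a uniformly random ordered pair of distinct values from {1, …, 299}; by symmetry P[π(i) < π(i+1)] = 1/2.
By linearity: E[X] = 298 · (1/2) = (299 − 1) · (1/2) = 149 ≈ 149.000000.

E[X] = 149 = 149.000000.


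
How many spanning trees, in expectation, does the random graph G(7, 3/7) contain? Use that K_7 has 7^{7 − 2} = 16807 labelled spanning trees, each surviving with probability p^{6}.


K_7 has 7^{7 − 2} = 16807 labelled spanning trees.
For each such spanning tree H, let X_H = 1 if all 6 edges of H are present in G. Then P[X_H = 1] = p^{6} = (3/7)^{6} = 729/117649.
By linearity: E[X] = Σ_H E[X_H] = 16807 · p^{6} = 16807 · 729/117649 = 729/7.
Numerically: E[X] ≈ 104.

E[X] = 16807 · (3/7)^{6} = 729/7 ≈ 104.


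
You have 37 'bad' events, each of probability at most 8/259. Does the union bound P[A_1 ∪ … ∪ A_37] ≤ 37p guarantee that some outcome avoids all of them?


Union bound: P[∪_{i=1}^{37} A_i] ≤ Σ_i P[A_i] ≤ 37·p = 37·(8/259) = 8/7.
Numerically: 8/7 ≈ 1.14286.
Is 8/7 < 1? NO.
Since the bound 8/7 is ≥ 1, the union bound is uninformative here; it does NOT by itself certify existence.

37·p = 8/7 ≈ 1.14286; existence NOT certified by the union bound.


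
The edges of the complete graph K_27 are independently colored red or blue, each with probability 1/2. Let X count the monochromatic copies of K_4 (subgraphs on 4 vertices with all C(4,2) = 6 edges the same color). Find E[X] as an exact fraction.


Let X = Σ_S X_S over the C(27, 4) = 17550 subsets S of size 4, where X_S = 1 if the K_4 on S is monochromatic.
For a fixed S, the K_4 on S has C(4, 2) = 6 edges. P[all 6 edges red] = (1/2)^6, and likewise for blue, so P[monochromatic] = 2·(1/2)^6 = 2^{1 − 6} = 1/32.
By linearity: E[X] = C(27, 4) · 2^{1 − 6} = 17550 · 1/32 = 8775/16.
Numerically: E[X] ≈ 548.4375.

E[X] = C(27,4)·2^(1−C(4,2)) = 8775/16 ≈ 548.4375.


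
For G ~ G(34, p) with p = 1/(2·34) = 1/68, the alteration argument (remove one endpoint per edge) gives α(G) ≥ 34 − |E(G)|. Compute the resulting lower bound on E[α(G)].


E[|E(G)|] = C(34, 2)·p = 561 · (1/68) = 33/4.
E[α(G)] ≥ n − E[|E(G)|] = 34 − 33/4 = 103/4.
Numerically: ≈ 25.750.
(This is only a lower bound; the true E[α(G)] may be larger.)

E[α(G)] ≥ 103/4 ≈ 25.750.


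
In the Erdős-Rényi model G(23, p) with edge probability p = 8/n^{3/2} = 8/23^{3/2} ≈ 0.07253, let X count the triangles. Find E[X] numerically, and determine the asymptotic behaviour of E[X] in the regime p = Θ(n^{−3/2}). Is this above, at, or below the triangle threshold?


Number of potential triangles: C(23, 3) = 1771.
Each occurs with probability p³ ≈ (0.07253)³ ≈ 3.815001e-04.
By linearity: E[X] = C(23, 3)·p³ ≈ 1771 · 3.815001e-04 ≈ 0.6756.
Since α = 3/2 > 1, p = c/n^{3/2} = o(1/n) is below the triangle threshold p ~ 1/n. Asymptotically E[X] ~ (c³/6)·n^{3(1−α)} = (8³/6)·n^{-1.5} → 0, so by Markov's inequality G has no triangles w.h.p.

E[X] ≈ 0.6756; in regime p = Θ(1/n^{3/2}) E[X] tends to 0 (below the triangle threshold p ~ 1/n).


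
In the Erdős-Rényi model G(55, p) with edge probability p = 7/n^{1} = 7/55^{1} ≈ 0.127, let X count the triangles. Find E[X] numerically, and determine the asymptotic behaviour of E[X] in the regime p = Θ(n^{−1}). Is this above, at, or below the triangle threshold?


Number of potential triangles: C(55, 3) = 26235.
Each occurs with probability p³ ≈ (0.127)³ ≈ 2.06161e-03.
By linearity: E[X] = C(55, 3)·p³ ≈ 26235 · 2.06161e-03 ≈ 54.086.
Here α = 1, so p = 7/n is exactly at the triangle threshold p ~ 1/n. Asymptotically E[X] → c³/6 = 7³/6 = 343/6 ≈ 57.167, a bounded constant. In this regime the triangle count is asymptotically Poisson(c³/6).

E[X] ≈ 54.086; in regime p = Θ(1/n^{1}) E[X] stays bounded (at the triangle threshold p ~ 1/n).


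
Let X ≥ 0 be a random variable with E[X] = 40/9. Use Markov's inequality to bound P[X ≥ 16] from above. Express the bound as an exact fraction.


μ = E[X] = 40/9, a = 16.
Markov: P[X ≥ 16] ≤ μ/a = (40/9)/16 = 5/18.
Numerically: ≈ 0.277778.
(Since a = 16 > μ = 4.444444, the bound 5/18 is < 1 and informative.)

P[X ≥ 16] ≤ 5/18 ≈ 0.277778.


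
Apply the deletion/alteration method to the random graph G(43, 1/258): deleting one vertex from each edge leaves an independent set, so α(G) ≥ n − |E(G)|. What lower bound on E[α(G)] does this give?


E[|E(G)|] = C(43, 2)·p = 903 · (1/258) = 7/2.
E[α(G)] ≥ n − E[|E(G)|] = 43 − 7/2 = 79/2.
Numerically: ≈ 39.500000.
(This is only a lower bound; the true E[α(G)] may be larger.)

E[α(G)] ≥ 79/2 ≈ 39.500000.


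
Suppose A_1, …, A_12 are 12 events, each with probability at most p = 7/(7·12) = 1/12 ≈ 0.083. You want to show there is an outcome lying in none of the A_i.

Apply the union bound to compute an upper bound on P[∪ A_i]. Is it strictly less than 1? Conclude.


Union bound: P[∪_{i=1}^{12} A_i] ≤ Σ_i P[A_i] ≤ 12·p = 12·(1/12) = 1.
Numerically: 1 ≈ 1.000.
Is 1 < 1? NO.
Since the bound 1 is ≥ 1, the union bound is uninformative here; it does NOT by itself certify existence.

12·p = 1 ≈ 1.000; existence NOT certified by the union bound.


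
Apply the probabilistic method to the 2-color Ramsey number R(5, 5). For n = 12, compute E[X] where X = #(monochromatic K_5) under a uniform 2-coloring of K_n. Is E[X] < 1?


E[X] = C(12, 5) · 2^{1 − 10} = 792 · 2^{−9} = 792/512.
As a reduced fraction: E[X] = 99/64 ≈ 1.547.
Is E[X] < 1? NO.
Since E[X] ≥ 1, the first-moment bound is inconclusive at n = 12; it does NOT by itself certify R(5, 5) > 12.

E[X] = 99/64 ≈ 1.547; E[X] ≥ 1; first-moment method inconclusive here.


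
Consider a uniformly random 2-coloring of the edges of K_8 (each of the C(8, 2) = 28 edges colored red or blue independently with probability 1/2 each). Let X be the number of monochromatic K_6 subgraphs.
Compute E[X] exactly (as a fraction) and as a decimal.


Let X = Σ_S X_S over the C(8, 6) = 28 subsets S of size 6, where X_S = 1 if the K_6 on S is monochromatic.
For a fixed S, the K_6 on S has C(6, 2) = 15 edges. P[all 15 edges red] = (1/2)^15, and likewise for blue, so P[monochromatic] = 2·(1/2)^15 = 2^{1 − 15} = 1/16384.
By linearity of expectation: E[X] = C(8, 6) · 2^{1 − 15} = 28 · 1/16384 = 7/4096.
Numerically: E[X] ≈ 0.0017.

E[X] = C(8,6)·2^(1−C(6,2)) = 7/4096 ≈ 0.0017.


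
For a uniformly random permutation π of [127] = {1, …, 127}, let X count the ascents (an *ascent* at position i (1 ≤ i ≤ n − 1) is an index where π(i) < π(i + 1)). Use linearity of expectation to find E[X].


Write X = Σ X_I over i = 1, …, 126, with X_I the indicator of one ascent.
There are 126 indicators.
For each fixed i, the pair (π(i), π(i+1)) is a uniformly random ordered pair of distinct values from {1, …, 127}; by symmetry P[π(i) < π(i+1)] = 1/2.
By linearity: E[X] = 126 · (1/2) = (127 − 1) · (1/2) = 63 ≈ 63.0000.

E[X] = 63 = 63.0000.


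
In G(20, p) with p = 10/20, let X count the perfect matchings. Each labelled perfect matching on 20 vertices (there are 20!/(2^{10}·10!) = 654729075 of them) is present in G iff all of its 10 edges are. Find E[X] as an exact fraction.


K_20 has 20!/(2^{10}·10!) = 654729075 labelled perfect matchings.
For each such perfect matching H, let X_H = 1 if all 10 edges of H are present in G. Then P[X_H = 1] = p^{10} = (1/2)^{10} = 1/1024.
By linearity of expectation: E[X] = Σ_H E[X_H] = 654729075 · p^{10} = 654729075 · 1/1024 = 654729075/1024.
Numerically: E[X] ≈ 6.3938e+05.

E[X] = 654729075 · (1/2)^{10} = 654729075/1024 ≈ 6.3938e+05.


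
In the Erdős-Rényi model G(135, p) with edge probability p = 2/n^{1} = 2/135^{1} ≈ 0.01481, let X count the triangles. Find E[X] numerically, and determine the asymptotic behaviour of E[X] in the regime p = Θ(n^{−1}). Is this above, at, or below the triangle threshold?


Number of potential triangles: C(135, 3) = 400995.
Each occurs with probability p³ ≈ (0.01481)³ ≈ 3.251537e-06.
By linearity: E[X] = C(135, 3)·p³ ≈ 400995 · 3.251537e-06 ≈ 1.3039.
Here α = 1, so p = 2/n is exactly at the triangle threshold p ~ 1/n. Asymptotically E[X] → c³/6 = 2³/6 = 4/3 ≈ 1.3333, a bounded constant. In this regime the triangle count is asymptotically Poisson(c³/6).

E[X] ≈ 1.3039; in regime p = Θ(1/n^{1}) E[X] stays bounded (at the triangle threshold p ~ 1/n).
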